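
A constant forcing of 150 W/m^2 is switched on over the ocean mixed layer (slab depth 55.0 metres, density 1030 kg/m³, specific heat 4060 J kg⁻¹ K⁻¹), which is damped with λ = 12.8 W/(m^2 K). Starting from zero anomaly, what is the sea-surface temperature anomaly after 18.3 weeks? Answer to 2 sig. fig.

Areal heat capacity C = ρ c_p D = 1030 × 4060 × 55.0 = 2.30×10^8 J m⁻² K⁻¹.
τ = C / λ = 2.30×10^8 / 12.8 = 1.80×10^7 s.
Equilibrium anomaly ΔT_eq = F / λ = 150 / 12.8 = 11.7 K.
t = 18.3 weeks = 1.11×10^7 s, so t/τ = 0.616.
ΔT(t) = ΔT_eq (1 − e^(−t/τ)) = 11.7 × (1 − e^−0.616) = 5.39 K.

5.4 K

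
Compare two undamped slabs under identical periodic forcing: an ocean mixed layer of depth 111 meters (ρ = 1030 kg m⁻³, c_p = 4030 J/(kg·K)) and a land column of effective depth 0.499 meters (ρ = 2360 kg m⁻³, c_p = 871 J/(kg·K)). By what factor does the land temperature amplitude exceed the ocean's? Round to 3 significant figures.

C_ocean = 1030 × 4030 × 111 = 4.61×10^8 J/(m²·K).
C_land = 2360 × 871 × 0.499 = 1.03×10^6 J/(m²·K).
Undamped amplitude ∝ 1/C, so A_land/A_ocean = C_ocean/C_land = 449.

449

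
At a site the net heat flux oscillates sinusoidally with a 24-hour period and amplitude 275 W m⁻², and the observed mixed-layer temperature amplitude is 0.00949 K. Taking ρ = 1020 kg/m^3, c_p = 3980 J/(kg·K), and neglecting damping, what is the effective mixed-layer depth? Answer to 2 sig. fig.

ω = 2π / 86400 s = 7.27×10^-5 s⁻¹.
Required C = F₀ / (A ω) = 275 / (0.00949 × 7.27×10^-5) = 3.98×10^8 J/(m²·K).
D = C / (ρ c_p) = 3.98×10^8 / (1020 × 3980) = 98.2 m.

98 m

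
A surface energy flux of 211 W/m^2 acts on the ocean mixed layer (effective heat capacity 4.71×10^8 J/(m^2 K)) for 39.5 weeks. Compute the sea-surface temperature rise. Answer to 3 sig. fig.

Areal heat capacity C = 4.71×10^8 J/(m^2 K) (given).
Net heat input Q = F Δt = 211 × (39.5 weeks × 6.048×10^5 s/week) = 5.04×10^9 J/m².
ΔT = Q / C = 5.04×10^9 / 4.71×10^8 = 10.7 K.

10.7 K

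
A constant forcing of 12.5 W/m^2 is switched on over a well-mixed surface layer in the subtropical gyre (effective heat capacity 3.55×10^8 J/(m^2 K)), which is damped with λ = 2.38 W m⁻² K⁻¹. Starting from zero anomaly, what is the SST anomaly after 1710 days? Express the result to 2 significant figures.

3.3 K

Areal heat capacity C = 3.55×10^8 J/(m^2 K) (given).
τ = C / λ = 3.55×10^8 / 2.38 = 1.49×10^8 s.
Equilibrium anomaly ΔT_eq = F / λ = 12.5 / 2.38 = 5.25 K.
t = 1710 days = 1.48×10^8 s, so t/τ = 0.991.
ΔT(t) = ΔT_eq (1 − e^(−t/τ)) = 5.25 × (1 − e^−0.991) = 3.30 K.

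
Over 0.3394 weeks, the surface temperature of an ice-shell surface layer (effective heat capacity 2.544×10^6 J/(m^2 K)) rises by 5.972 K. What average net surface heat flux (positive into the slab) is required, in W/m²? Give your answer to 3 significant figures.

74.0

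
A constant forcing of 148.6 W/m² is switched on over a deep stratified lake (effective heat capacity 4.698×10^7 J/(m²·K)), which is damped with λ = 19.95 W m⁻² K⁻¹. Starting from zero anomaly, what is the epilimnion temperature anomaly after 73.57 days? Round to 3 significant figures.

Areal heat capacity C = 4.698×10^7 J/(m²·K) (given).
τ = C / λ = 4.70×10^7 / 19.95 = 2.35×10^6 s.
Equilibrium anomaly ΔT_eq = F / λ = 148.6 / 19.95 = 7.45 K.
t = 73.57 days = 6.36×10^6 s, so t/τ = 2.70.
ΔT(t) = ΔT_eq (1 − e^(−t/τ)) = 7.45 × (1 − e^−2.70) = 6.95 K.

6.95 K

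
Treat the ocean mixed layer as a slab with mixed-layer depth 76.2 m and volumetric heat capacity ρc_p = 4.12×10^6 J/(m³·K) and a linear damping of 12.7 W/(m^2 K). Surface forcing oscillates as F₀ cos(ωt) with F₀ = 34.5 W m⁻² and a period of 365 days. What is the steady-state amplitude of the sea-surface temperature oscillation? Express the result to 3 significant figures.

0.541 K

Areal heat capacity C = ρc_p × D = 4.12×10^6 × 76.2 = 3.14×10^8 J/(m²·K).
Angular frequency ω = 2π / T = 2π / 3.15×10^7 s = 1.99×10^-7 s⁻¹.
√((Cω)² + λ²) = √((62.5)² + 12.7²) = 63.8 W/(m²·K).
Amplitude A = F₀ / √((Cω)²+λ²) = 34.5 / 63.8 = 0.541 K.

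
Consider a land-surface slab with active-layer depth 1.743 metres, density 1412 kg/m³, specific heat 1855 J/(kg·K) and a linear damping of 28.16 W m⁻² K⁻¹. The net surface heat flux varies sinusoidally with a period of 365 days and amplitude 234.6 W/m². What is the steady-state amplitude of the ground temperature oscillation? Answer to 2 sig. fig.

8.3 K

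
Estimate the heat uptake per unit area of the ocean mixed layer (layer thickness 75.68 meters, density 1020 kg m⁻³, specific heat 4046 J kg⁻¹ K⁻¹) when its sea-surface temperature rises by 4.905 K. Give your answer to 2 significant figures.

Areal heat capacity C = ρ c_p D = 1020 × 4046 × 75.68 = 3.12×10^8 J/(m²·K).
ΔQ = C ΔT = 3.12×10^8 × 4.905 = 1.53×10^9 J/m².

1.5×10^9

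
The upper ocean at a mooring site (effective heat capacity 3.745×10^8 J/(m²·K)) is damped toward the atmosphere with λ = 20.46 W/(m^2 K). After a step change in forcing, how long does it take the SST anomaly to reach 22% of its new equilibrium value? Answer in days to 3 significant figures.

Areal heat capacity C = 3.745×10^8 J/(m²·K) (given).
τ = C / λ = 3.74×10^8 / 20.46 = 1.83×10^7 s.
Fraction reached: 1 − e^(−t/τ) = 0.22 ⇒ t = −τ ln(1 − 0.22) = τ × 0.248.
t = 4.55×10^6 s = 52.6 days.

52.6 days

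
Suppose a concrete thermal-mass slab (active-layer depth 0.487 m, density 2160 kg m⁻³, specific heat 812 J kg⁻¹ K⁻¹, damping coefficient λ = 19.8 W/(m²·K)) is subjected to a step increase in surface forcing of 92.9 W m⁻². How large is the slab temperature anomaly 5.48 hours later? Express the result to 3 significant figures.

Areal heat capacity C = ρ c_p D = 2160 × 812 × 0.487 = 8.54×10^5 J/(m^2 K).
τ = C / λ = 8.54×10^5 / 19.8 = 43100 s.
Equilibrium anomaly ΔT_eq = F / λ = 92.9 / 19.8 = 4.69 K.
t = 5.48 hours = 19700 s, so t/τ = 0.457.
ΔT(t) = ΔT_eq (1 − e^(−t/τ)) = 4.69 × (1 − e^−0.457) = 1.72 K.

1.72 K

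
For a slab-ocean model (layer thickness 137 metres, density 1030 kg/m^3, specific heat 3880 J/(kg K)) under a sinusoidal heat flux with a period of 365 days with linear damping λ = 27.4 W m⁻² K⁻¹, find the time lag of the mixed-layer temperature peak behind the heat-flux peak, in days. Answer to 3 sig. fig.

77.0 days

Areal heat capacity C = ρ c_p D = 1030 × 3880 × 137 = 5.48×10^8 J/(m²·K).
ω = 2π / 3.15×10^7 s = 1.99×10^-7 s⁻¹.
Phase lag φ = arctan(Cω/λ) = arctan(109/27.4) = 1.32 rad.
Time lag = φ / ω = 1.32 / 1.99×10^-7 = 6.65×10^6 s = 77.0 days.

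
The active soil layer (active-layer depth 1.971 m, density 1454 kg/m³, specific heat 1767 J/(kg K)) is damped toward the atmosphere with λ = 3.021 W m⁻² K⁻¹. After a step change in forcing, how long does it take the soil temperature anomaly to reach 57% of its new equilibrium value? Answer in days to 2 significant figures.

16 days

Areal heat capacity C = ρ c_p D = 1454 × 1767 × 1.971 = 5.06×10^6 J/(m²·K).
τ = C / λ = 5.06×10^6 / 3.021 = 1.68×10^6 s.
Fraction reached: 1 − e^(−t/τ) = 0.57 ⇒ t = −τ ln(1 − 0.57) = τ × 0.844.
t = 1.41×10^6 s = 16.4 days.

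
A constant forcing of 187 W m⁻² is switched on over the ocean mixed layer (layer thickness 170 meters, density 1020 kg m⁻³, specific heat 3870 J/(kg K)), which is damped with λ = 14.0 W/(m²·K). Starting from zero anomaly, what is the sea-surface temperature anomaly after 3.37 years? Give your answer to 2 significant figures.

12 K

Areal heat capacity C = ρ c_p D = 1020 × 3870 × 170 = 6.71×10^8 J m⁻² K⁻¹.
τ = C / λ = 6.71×10^8 / 14.0 = 4.79×10^7 s.
Equilibrium anomaly ΔT_eq = F / λ = 187 / 14.0 = 13.4 K.
t = 3.37 years = 1.06×10^8 s, so t/τ = 2.22.
ΔT(t) = ΔT_eq (1 − e^(−t/τ)) = 13.4 × (1 − e^−2.22) = 11.9 K.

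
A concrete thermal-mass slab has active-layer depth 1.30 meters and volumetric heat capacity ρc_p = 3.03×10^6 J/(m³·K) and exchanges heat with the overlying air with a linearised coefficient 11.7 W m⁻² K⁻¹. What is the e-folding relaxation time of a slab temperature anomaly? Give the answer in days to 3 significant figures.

3.90 days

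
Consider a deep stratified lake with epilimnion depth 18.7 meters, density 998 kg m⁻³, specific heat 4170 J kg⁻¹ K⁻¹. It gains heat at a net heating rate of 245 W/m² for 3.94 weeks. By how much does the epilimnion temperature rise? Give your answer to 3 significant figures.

Areal heat capacity C = ρ c_p D = 998 × 4170 × 18.7 = 7.78×10^7 J/(m²·K).
Net heat input Q = F Δt = 245 × (3.94 weeks × 6.048×10^5 s/week) = 5.84×10^8 J/m².
ΔT = Q / C = 5.84×10^8 / 7.78×10^7 = 7.50 K.

7.50 K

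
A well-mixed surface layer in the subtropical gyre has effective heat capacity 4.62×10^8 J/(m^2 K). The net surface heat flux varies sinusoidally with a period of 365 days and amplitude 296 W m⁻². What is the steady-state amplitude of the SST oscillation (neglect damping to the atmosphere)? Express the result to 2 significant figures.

3.2 K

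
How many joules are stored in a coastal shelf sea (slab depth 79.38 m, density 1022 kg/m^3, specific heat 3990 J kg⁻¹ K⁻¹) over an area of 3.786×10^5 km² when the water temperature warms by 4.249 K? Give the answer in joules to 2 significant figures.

Areal heat capacity C = ρ c_p D = 1022 × 3990 × 79.38 = 3.24×10^8 J m⁻² K⁻¹.
Heat per unit area: q = C ΔT = 3.24×10^8 × 4.249 = 1.38×10^9 J/m².
Total heat: Q = q × A = 1.38×10^9 × (3.786×10^5 × 10⁶ m²) = 5.21×10^20 J.

5.2×10^20 J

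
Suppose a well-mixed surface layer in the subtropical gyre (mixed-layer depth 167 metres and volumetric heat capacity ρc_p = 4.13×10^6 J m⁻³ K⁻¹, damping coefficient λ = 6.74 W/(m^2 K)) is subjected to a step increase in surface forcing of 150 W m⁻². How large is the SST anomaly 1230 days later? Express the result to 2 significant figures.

Areal heat capacity C = ρc_p × D = 4.13×10^6 × 167 = 6.90×10^8 J m⁻² K⁻¹.
τ = C / λ = 6.90×10^8 / 6.74 = 1.02×10^8 s.
Equilibrium anomaly ΔT_eq = F / λ = 150 / 6.74 = 22.3 K.
t = 1230 days = 1.06×10^8 s, so t/τ = 1.04.
ΔT(t) = ΔT_eq (1 − e^(−t/τ)) = 22.3 × (1 − e^−1.04) = 14.4 K.

14 K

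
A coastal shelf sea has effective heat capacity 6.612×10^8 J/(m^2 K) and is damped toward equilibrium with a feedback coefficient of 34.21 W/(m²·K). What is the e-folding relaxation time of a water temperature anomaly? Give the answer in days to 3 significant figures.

Areal heat capacity C = 6.612×10^8 J/(m^2 K) (given).
Relaxation time τ = C / λ = 6.61×10^8 / 34.21 = 1.93×10^7 s.
In days: 1.93×10^7 s / (86400 s/day) = 224 days.

224 days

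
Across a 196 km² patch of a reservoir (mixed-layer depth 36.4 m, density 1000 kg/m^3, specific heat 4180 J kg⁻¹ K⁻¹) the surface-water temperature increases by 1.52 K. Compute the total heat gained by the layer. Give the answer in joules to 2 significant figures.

4.5×10^16 J

Areal heat capacity C = ρ c_p D = 1000 × 4180 × 36.4 = 1.52×10^8 J/(m^2 K).
Heat per unit area: q = C ΔT = 1.52×10^8 × 1.52 = 2.31×10^8 J/m².
Total heat: Q = q × A = 2.31×10^8 × (196 × 10⁶ m²) = 4.53×10^16 J.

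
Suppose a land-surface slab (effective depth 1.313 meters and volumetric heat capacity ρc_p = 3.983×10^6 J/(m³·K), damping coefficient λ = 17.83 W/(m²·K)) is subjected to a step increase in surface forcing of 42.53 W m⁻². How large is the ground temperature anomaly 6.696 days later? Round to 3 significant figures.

2.05 K

Areal heat capacity C = ρc_p × D = 3.983×10^6 × 1.313 = 5.23×10^6 J/(m²·K).
τ = C / λ = 5.23×10^6 / 17.83 = 2.93×10^5 s.
Equilibrium anomaly ΔT_eq = F / λ = 42.53 / 17.83 = 2.39 K.
t = 6.696 days = 5.79×10^5 s, so t/τ = 1.97.
ΔT(t) = ΔT_eq (1 − e^(−t/τ)) = 2.39 × (1 − e^−1.97) = 2.05 K.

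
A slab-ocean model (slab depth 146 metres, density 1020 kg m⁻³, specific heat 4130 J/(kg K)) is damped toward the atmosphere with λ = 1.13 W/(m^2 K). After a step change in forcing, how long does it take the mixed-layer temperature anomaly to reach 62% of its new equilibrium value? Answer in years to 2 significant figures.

17 years

Areal heat capacity C = ρ c_p D = 1020 × 4130 × 146 = 6.15×10^8 J/(m²·K).
τ = C / λ = 6.15×10^8 / 1.13 = 5.44×10^8 s.
Fraction reached: 1 − e^(−t/τ) = 0.62 ⇒ t = −τ ln(1 − 0.62) = τ × 0.968.
t = 5.27×10^8 s = 16.7 years.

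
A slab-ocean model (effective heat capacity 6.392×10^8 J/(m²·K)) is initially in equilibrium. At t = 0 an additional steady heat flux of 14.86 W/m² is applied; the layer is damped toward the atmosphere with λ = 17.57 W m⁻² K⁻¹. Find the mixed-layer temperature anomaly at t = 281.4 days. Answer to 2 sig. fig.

0.41 K

Areal heat capacity C = 6.392×10^8 J/(m²·K) (given).
τ = C / λ = 6.39×10^8 / 17.57 = 3.64×10^7 s.
Equilibrium anomaly ΔT_eq = F / λ = 14.86 / 17.57 = 0.846 K.
t = 281.4 days = 2.43×10^7 s, so t/τ = 0.668.
ΔT(t) = ΔT_eq (1 − e^(−t/τ)) = 0.846 × (1 − e^−0.668) = 0.412 K.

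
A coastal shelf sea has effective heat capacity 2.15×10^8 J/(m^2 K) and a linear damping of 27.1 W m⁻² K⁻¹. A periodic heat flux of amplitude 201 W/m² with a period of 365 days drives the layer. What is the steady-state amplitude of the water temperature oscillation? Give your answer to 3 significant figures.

Areal heat capacity C = 2.15×10^8 J/(m^2 K) (given).
Angular frequency ω = 2π / T = 2π / 3.15×10^7 s = 1.99×10^-7 s⁻¹.
√((Cω)² + λ²) = √((42.8)² + 27.1²) = 50.7 W/(m²·K).
Amplitude A = F₀ / √((Cω)²+λ²) = 201 / 50.7 = 3.97 K.

3.97 K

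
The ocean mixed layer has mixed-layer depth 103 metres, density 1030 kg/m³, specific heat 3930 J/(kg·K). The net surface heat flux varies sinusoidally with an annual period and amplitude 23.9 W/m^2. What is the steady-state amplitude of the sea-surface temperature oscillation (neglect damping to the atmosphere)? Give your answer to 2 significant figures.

Areal heat capacity C = ρ c_p D = 1030 × 3930 × 103 = 4.17×10^8 J m⁻² K⁻¹.
Angular frequency ω = 2π / T = 2π / 3.15×10^7 s = 1.99×10^-7 s⁻¹.
Cω = 4.17×10^8 × 1.99×10^-7 = 83.1 W/(m²·K).
Amplitude A = F₀ / (Cω) = 23.9 / 83.1 = 0.288 K.

0.29 K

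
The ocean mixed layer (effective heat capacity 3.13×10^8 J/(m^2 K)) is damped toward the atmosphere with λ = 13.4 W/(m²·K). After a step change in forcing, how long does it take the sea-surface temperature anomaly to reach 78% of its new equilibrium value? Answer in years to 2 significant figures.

1.1 years

Areal heat capacity C = 3.13×10^8 J/(m^2 K) (given).
τ = C / λ = 3.13×10^8 / 13.4 = 2.34×10^7 s.
Fraction reached: 1 − e^(−t/τ) = 0.78 ⇒ t = −τ ln(1 − 0.78) = τ × 1.51.
t = 3.54×10^7 s = 1.12 years.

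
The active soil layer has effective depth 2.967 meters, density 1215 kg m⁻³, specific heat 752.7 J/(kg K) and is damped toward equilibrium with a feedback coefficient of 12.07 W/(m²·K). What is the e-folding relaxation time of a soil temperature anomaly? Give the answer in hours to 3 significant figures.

62.4 hours

Areal heat capacity C = ρ c_p D = 1215 × 752.7 × 2.967 = 2.71×10^6 J/(m^2 K).
Relaxation time τ = C / λ = 2.71×10^6 / 12.07 = 2.25×10^5 s.
In hours: 2.25×10^5 s / (3600 s/hour) = 62.4 hours.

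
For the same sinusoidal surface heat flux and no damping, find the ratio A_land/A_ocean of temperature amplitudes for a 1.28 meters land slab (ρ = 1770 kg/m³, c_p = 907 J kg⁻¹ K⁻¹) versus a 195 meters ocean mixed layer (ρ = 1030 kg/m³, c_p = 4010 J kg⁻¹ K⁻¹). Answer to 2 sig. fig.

390

C_ocean = 1030 × 4010 × 195 = 8.05×10^8 J/(m²·K).
C_land = 1770 × 907 × 1.28 = 2.05×10^6 J/(m²·K).
Undamped amplitude ∝ 1/C, so A_land/A_ocean = C_ocean/C_land = 392.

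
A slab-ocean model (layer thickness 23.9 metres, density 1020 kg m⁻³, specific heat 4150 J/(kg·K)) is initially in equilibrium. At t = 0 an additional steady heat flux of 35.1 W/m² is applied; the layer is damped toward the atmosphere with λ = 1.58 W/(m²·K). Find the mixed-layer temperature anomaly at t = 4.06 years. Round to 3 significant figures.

Areal heat capacity C = ρ c_p D = 1020 × 4150 × 23.9 = 1.01×10^8 J/(m²·K).
τ = C / λ = 1.01×10^8 / 1.58 = 6.40×10^7 s.
Equilibrium anomaly ΔT_eq = F / λ = 35.1 / 1.58 = 22.2 K.
t = 4.06 years = 1.28×10^8 s, so t/τ = 2.00.
ΔT(t) = ΔT_eq (1 − e^(−t/τ)) = 22.2 × (1 − e^−2.00) = 19.2 K.

19.2 K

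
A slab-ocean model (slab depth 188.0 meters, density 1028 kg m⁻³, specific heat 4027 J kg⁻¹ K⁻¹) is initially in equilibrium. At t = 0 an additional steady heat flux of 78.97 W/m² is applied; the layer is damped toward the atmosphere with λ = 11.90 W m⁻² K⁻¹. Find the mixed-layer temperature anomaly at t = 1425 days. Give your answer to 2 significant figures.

5.6 K

Areal heat capacity C = ρ c_p D = 1028 × 4027 × 188.0 = 7.78×10^8 J/(m^2 K).
τ = C / λ = 7.78×10^8 / 11.90 = 6.54×10^7 s.
Equilibrium anomaly ΔT_eq = F / λ = 78.97 / 11.90 = 6.64 K.
t = 1425 days = 1.23×10^8 s, so t/τ = 1.88.
ΔT(t) = ΔT_eq (1 − e^(−t/τ)) = 6.64 × (1 − e^−1.88) = 5.63 K.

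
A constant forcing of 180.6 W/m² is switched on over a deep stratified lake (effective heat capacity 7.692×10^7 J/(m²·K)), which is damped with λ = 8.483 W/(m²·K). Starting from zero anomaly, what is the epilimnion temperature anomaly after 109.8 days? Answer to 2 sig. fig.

14 K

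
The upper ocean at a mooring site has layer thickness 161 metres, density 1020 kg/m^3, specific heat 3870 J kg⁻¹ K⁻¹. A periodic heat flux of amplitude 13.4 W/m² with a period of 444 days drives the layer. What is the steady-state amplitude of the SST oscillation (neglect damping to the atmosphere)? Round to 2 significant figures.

0.13 K

Areal heat capacity C = ρ c_p D = 1020 × 3870 × 161 = 6.36×10^8 J/(m^2 K).
Angular frequency ω = 2π / T = 2π / 3.84×10^7 s = 1.64×10^-7 s⁻¹.
Cω = 6.36×10^8 × 1.64×10^-7 = 104 W/(m²·K).
Amplitude A = F₀ / (Cω) = 13.4 / 104 = 0.129 K.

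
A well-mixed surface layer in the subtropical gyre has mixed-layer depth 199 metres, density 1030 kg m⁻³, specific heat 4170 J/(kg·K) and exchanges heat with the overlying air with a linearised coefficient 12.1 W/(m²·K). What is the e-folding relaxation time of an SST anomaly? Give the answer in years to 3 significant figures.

Areal heat capacity C = ρ c_p D = 1030 × 4170 × 199 = 8.55×10^8 J m⁻² K⁻¹.
Relaxation time τ = C / λ = 8.55×10^8 / 12.1 = 7.06×10^7 s.
In years: 7.06×10^7 s / (3.156×10^7 s/year) = 2.24 years.

2.24 years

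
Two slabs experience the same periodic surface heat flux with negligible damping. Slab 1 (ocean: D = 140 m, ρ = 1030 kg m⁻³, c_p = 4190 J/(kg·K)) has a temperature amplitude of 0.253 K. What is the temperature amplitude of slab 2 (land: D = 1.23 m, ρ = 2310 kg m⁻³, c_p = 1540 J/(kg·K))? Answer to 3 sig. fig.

C_ocean = 6.04×10^8 J/(m²·K); C_land = 4.38×10^6 J/(m²·K).
A ∝ 1/C ⇒ A_land = A_ocean × C_ocean/C_land = 0.253 × 138 = 34.9 K.

34.9 K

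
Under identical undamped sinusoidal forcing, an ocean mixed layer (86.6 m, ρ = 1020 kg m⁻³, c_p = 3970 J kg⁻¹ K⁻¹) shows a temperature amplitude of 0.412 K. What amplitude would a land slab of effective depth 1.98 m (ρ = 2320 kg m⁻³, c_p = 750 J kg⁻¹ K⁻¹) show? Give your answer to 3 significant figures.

C_ocean = 3.51×10^8 J/(m²·K); C_land = 3.45×10^6 J/(m²·K).
A ∝ 1/C ⇒ A_land = A_ocean × C_ocean/C_land = 0.412 × 102 = 41.9 K.

41.9 K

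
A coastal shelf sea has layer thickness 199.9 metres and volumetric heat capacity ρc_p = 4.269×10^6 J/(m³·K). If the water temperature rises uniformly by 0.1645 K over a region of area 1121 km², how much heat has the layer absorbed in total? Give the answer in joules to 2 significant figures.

1.6×10^17 J

Areal heat capacity C = ρc_p × D = 4.269×10^6 × 199.9 = 8.53×10^8 J m⁻² K⁻¹.
Heat per unit area: q = C ΔT = 8.53×10^8 × 0.1645 = 1.40×10^8 J/m².
Total heat: Q = q × A = 1.40×10^8 × (1121 × 10⁶ m²) = 1.57×10^17 J.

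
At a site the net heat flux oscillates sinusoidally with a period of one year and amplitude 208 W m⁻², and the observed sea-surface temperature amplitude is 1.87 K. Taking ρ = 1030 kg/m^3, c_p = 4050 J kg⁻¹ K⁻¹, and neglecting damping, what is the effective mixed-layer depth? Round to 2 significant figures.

130 m

ω = 2π / 3.15×10^7 s = 1.99×10^-7 s⁻¹.
Required C = F₀ / (A ω) = 208 / (1.87 × 1.99×10^-7) = 5.58×10^8 J/(m²·K).
D = C / (ρ c_p) = 5.58×10^8 / (1030 × 4050) = 134 m.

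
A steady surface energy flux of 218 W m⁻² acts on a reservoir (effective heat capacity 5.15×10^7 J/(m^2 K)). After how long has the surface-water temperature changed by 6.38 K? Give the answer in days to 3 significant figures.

17.4 days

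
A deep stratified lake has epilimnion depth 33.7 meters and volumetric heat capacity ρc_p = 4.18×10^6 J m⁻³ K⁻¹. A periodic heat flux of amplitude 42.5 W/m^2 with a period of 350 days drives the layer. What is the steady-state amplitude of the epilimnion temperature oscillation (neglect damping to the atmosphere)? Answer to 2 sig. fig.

Areal heat capacity C = ρc_p × D = 4.18×10^6 × 33.7 = 1.41×10^8 J m⁻² K⁻¹.
Angular frequency ω = 2π / T = 2π / 3.02×10^7 s = 2.08×10^-7 s⁻¹.
Cω = 1.41×10^8 × 2.08×10^-7 = 29.3 W/(m²·K).
Amplitude A = F₀ / (Cω) = 42.5 / 29.3 = 1.45 K.

1.5 K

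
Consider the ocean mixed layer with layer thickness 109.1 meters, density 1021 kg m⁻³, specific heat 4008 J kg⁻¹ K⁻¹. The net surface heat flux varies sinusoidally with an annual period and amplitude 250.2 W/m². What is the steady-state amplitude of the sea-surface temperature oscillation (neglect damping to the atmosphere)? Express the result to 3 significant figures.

2.81 K

Areal heat capacity C = ρ c_p D = 1021 × 4008 × 109.1 = 4.46×10^8 J m⁻² K⁻¹.
Angular frequency ω = 2π / T = 2π / 3.15×10^7 s = 1.99×10^-7 s⁻¹.
Cω = 4.46×10^8 × 1.99×10^-7 = 89.0 W/(m²·K).
Amplitude A = F₀ / (Cω) = 250.2 / 89.0 = 2.81 K.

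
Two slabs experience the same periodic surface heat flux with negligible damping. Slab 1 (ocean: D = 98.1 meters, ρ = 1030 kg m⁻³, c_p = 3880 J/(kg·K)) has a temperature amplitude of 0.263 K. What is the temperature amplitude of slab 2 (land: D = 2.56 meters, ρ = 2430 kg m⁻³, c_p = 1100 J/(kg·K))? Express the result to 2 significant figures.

C_ocean = 3.92×10^8 J/(m²·K); C_land = 6.84×10^6 J/(m²·K).
A ∝ 1/C ⇒ A_land = A_ocean × C_ocean/C_land = 0.263 × 57.3 = 15.1 K.

15 K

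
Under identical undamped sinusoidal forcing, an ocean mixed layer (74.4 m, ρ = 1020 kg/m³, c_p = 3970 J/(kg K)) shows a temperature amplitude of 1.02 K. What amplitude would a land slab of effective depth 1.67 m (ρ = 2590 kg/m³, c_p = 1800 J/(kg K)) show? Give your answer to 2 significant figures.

39 K

C_ocean = 3.01×10^8 J/(m²·K); C_land = 7.79×10^6 J/(m²·K).
A ∝ 1/C ⇒ A_land = A_ocean × C_ocean/C_land = 1.02 × 38.7 = 39.5 K.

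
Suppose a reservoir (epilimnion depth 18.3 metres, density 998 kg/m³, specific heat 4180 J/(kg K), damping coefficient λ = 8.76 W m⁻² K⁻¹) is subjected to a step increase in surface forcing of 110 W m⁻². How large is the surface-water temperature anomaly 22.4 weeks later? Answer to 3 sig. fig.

9.90 K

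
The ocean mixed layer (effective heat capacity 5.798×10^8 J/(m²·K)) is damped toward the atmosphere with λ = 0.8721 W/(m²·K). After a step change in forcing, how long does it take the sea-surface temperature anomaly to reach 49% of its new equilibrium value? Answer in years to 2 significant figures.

Areal heat capacity C = 5.798×10^8 J/(m²·K) (given).
τ = C / λ = 5.80×10^8 / 0.8721 = 6.65×10^8 s.
Fraction reached: 1 − e^(−t/τ) = 0.49 ⇒ t = −τ ln(1 − 0.49) = τ × 0.673.
t = 4.48×10^8 s = 14.2 years.

14 years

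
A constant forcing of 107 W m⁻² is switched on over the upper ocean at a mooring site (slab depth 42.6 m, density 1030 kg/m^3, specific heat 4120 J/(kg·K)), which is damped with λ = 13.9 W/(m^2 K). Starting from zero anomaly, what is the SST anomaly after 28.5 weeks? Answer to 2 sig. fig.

5.7 K

Areal heat capacity C = ρ c_p D = 1030 × 4120 × 42.6 = 1.81×10^8 J m⁻² K⁻¹.
τ = C / λ = 1.81×10^8 / 13.9 = 1.30×10^7 s.
Equilibrium anomaly ΔT_eq = F / λ = 107 / 13.9 = 7.70 K.
t = 28.5 weeks = 1.72×10^7 s, so t/τ = 1.33.
ΔT(t) = ΔT_eq (1 − e^(−t/τ)) = 7.70 × (1 − e^−1.33) = 5.65 K.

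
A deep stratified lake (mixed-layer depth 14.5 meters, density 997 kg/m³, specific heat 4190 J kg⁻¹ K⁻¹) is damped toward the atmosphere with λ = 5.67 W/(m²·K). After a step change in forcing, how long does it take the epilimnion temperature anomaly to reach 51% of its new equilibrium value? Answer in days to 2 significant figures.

Areal heat capacity C = ρ c_p D = 997 × 4190 × 14.5 = 6.06×10^7 J/(m^2 K).
τ = C / λ = 6.06×10^7 / 5.67 = 1.07×10^7 s.
Fraction reached: 1 − e^(−t/τ) = 0.51 ⇒ t = −τ ln(1 − 0.51) = τ × 0.713.
t = 7.62×10^6 s = 88.2 days.

88 days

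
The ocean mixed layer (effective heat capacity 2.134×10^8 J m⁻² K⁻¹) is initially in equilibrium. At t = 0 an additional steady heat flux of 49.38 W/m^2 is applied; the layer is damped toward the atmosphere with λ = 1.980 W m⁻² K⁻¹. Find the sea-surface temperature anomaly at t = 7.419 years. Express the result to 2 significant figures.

22 K

Areal heat capacity C = 2.134×10^8 J m⁻² K⁻¹ (given).
τ = C / λ = 2.13×10^8 / 1.980 = 1.08×10^8 s.
Equilibrium anomaly ΔT_eq = F / λ = 49.38 / 1.980 = 24.9 K.
t = 7.419 years = 2.34×10^8 s, so t/τ = 2.17.
ΔT(t) = ΔT_eq (1 − e^(−t/τ)) = 24.9 × (1 − e^−2.17) = 22.1 K.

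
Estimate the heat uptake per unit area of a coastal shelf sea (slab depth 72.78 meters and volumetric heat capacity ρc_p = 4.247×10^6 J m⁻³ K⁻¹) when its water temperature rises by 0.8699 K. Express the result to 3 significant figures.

2.69×10^8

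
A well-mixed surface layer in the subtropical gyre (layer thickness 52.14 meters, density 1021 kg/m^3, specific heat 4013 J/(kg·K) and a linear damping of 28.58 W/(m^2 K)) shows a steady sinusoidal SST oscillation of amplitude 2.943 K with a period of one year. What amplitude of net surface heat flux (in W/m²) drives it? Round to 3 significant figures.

151

Areal heat capacity C = ρ c_p D = 1021 × 4013 × 52.14 = 2.14×10^8 J/(m²·K).
ω = 2π / 3.15×10^7 s = 1.99×10^-7 s⁻¹.
√((Cω)² + λ²) = √((42.6)² + 28.58²) = 51.3 W/(m²·K).
F₀ = A × √((Cω)²+λ²) = 2.943 × 51.3 = 151 W/m².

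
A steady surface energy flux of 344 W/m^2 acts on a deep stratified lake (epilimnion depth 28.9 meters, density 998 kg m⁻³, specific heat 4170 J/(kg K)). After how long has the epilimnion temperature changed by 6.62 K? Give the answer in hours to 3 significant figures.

643 hours

Areal heat capacity C = ρ c_p D = 998 × 4170 × 28.9 = 1.20×10^8 J/(m²·K).
Time required: Δt = C ΔT / F = 1.20×10^8 × 6.62 / 344 = 2.31×10^6 s.
In hours: 2.31×10^6 s / (3600 s/hour) = 643 hours.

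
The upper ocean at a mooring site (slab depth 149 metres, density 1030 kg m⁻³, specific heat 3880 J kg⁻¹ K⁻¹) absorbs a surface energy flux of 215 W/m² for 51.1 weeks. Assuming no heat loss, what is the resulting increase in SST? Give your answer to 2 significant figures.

11 K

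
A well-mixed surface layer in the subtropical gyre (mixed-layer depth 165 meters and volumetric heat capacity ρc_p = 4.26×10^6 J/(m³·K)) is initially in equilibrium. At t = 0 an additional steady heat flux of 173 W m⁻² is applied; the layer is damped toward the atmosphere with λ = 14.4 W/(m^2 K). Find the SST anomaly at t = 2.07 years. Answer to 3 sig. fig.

8.86 K

Areal heat capacity C = ρc_p × D = 4.26×10^6 × 165 = 7.03×10^8 J/(m^2 K).
τ = C / λ = 7.03×10^8 / 14.4 = 4.88×10^7 s.
Equilibrium anomaly ΔT_eq = F / λ = 173 / 14.4 = 12.0 K.
t = 2.07 years = 6.53×10^7 s, so t/τ = 1.34.
ΔT(t) = ΔT_eq (1 − e^(−t/τ)) = 12.0 × (1 − e^−1.34) = 8.86 K.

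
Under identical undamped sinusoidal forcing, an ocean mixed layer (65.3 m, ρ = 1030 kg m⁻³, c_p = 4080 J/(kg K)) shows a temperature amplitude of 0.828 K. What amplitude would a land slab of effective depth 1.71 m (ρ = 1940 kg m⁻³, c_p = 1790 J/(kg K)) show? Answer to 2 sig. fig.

38 K

C_ocean = 2.74×10^8 J/(m²·K); C_land = 5.94×10^6 J/(m²·K).
A ∝ 1/C ⇒ A_land = A_ocean × C_ocean/C_land = 0.828 × 46.2 = 38.3 K.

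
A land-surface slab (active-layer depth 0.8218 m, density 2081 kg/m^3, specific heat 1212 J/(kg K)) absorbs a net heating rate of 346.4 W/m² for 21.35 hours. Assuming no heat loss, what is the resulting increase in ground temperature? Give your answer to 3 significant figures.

12.8 K

Areal heat capacity C = ρ c_p D = 2081 × 1212 × 0.8218 = 2.07×10^6 J m⁻² K⁻¹.
Net heat input Q = F Δt = 346.4 × (21.35 hours × 3600 s/hour) = 2.66×10^7 J/m².
ΔT = Q / C = 2.66×10^7 / 2.07×10^6 = 12.8 K.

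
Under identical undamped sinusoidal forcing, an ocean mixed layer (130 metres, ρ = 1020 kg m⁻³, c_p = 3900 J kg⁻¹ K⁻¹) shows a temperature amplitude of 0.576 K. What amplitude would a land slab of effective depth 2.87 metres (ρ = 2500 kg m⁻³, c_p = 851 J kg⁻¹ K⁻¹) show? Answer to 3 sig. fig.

C_ocean = 5.17×10^8 J/(m²·K); C_land = 6.11×10^6 J/(m²·K).
A ∝ 1/C ⇒ A_land = A_ocean × C_ocean/C_land = 0.576 × 84.7 = 48.8 K.

48.8 K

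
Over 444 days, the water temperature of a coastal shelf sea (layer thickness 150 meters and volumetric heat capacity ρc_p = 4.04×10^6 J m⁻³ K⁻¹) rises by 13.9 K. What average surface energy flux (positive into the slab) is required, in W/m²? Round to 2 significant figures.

220

Areal heat capacity C = ρc_p × D = 4.04×10^6 × 150 = 6.06×10^8 J/(m²·K).
Required heat per unit area: Q = C ΔT = 6.06×10^8 × 13.9 = 8.42×10^9 J/m².
Flux F = Q / Δt = 8.42×10^9 / 3.84×10^7 s = 220 W/m².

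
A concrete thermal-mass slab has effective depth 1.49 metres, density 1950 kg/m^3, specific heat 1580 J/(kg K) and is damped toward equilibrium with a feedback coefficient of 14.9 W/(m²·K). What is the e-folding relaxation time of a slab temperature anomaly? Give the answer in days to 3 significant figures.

3.57 days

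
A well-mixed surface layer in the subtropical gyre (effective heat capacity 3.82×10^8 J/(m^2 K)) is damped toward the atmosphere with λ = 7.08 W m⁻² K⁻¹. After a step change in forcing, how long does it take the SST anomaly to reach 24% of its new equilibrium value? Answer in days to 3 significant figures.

171 days

Areal heat capacity C = 3.82×10^8 J/(m^2 K) (given).
τ = C / λ = 3.82×10^8 / 7.08 = 5.40×10^7 s.
Fraction reached: 1 − e^(−t/τ) = 0.24 ⇒ t = −τ ln(1 − 0.24) = τ × 0.274.
t = 1.48×10^7 s = 171 days.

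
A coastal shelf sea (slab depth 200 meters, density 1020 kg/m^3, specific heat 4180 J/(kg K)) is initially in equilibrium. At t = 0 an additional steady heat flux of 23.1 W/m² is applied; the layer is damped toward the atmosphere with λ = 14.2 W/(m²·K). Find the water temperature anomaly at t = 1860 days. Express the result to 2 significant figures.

1.5 K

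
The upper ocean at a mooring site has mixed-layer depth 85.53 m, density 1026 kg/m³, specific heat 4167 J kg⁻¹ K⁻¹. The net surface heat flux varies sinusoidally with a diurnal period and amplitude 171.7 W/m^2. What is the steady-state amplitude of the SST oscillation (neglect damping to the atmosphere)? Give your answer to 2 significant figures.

Areal heat capacity C = ρ c_p D = 1026 × 4167 × 85.53 = 3.66×10^8 J/(m²·K).
Angular frequency ω = 2π / T = 2π / 86400 s = 7.27×10^-5 s⁻¹.
Cω = 3.66×10^8 × 7.27×10^-5 = 26600 W/(m²·K).
Amplitude A = F₀ / (Cω) = 171.7 / 26600 = 0.00646 K.

0.0065 K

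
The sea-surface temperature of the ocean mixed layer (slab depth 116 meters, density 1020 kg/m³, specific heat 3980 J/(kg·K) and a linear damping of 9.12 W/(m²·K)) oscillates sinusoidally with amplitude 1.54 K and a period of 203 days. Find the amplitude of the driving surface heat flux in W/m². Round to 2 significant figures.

Areal heat capacity C = ρ c_p D = 1020 × 3980 × 116 = 4.71×10^8 J/(m²·K).
ω = 2π / 1.75×10^7 s = 3.58×10^-7 s⁻¹.
√((Cω)² + λ²) = √((169)² + 9.12²) = 169 W/(m²·K).
F₀ = A × √((Cω)²+λ²) = 1.54 × 169 = 260 W/m².

260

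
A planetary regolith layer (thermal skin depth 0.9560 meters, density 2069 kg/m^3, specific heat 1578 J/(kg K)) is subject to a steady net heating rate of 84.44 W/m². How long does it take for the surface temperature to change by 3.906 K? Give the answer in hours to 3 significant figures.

40.1 hours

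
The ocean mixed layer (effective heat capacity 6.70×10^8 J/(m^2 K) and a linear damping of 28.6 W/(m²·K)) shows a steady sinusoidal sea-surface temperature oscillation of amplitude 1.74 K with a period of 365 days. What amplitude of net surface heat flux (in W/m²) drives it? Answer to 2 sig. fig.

Areal heat capacity C = 6.70×10^8 J/(m^2 K) (given).
ω = 2π / 3.15×10^7 s = 1.99×10^-7 s⁻¹.
√((Cω)² + λ²) = √((133)² + 28.6²) = 137 W/(m²·K).
F₀ = A × √((Cω)²+λ²) = 1.74 × 137 = 238 W/m².

240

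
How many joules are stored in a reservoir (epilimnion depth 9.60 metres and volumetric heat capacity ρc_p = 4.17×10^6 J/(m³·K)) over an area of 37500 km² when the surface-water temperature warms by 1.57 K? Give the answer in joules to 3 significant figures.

Areal heat capacity C = ρc_p × D = 4.17×10^6 × 9.60 = 4.00×10^7 J/(m²·K).
Heat per unit area: q = C ΔT = 4.00×10^7 × 1.57 = 6.29×10^7 J/m².
Total heat: Q = q × A = 6.29×10^7 × (37500 × 10⁶ m²) = 2.36×10^18 J.

2.36×10^18 J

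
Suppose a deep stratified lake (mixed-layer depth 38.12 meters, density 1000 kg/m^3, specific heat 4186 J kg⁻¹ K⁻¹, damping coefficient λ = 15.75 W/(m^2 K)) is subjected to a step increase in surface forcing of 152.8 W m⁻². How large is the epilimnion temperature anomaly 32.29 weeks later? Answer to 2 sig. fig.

Areal heat capacity C = ρ c_p D = 1000 × 4186 × 38.12 = 1.60×10^8 J m⁻² K⁻¹.
τ = C / λ = 1.60×10^8 / 15.75 = 1.01×10^7 s.
Equilibrium anomaly ΔT_eq = F / λ = 152.8 / 15.75 = 9.70 K.
t = 32.29 weeks = 1.95×10^7 s, so t/τ = 1.93.
ΔT(t) = ΔT_eq (1 − e^(−t/τ)) = 9.70 × (1 − e^−1.93) = 8.29 K.

8.3 K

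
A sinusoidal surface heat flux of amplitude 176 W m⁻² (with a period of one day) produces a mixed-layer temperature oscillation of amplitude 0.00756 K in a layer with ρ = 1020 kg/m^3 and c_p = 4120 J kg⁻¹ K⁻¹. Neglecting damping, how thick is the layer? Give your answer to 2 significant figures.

ω = 2π / 86400 s = 7.27×10^-5 s⁻¹.
Required C = F₀ / (A ω) = 176 / (0.00756 × 7.27×10^-5) = 3.20×10^8 J/(m²·K).
D = C / (ρ c_p) = 3.20×10^8 / (1020 × 4120) = 76.2 m.

76 m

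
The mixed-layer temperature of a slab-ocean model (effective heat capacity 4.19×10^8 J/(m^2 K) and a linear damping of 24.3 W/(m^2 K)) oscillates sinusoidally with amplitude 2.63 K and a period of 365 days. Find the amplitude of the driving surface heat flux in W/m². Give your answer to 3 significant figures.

Areal heat capacity C = 4.19×10^8 J/(m^2 K) (given).
ω = 2π / 3.15×10^7 s = 1.99×10^-7 s⁻¹.
√((Cω)² + λ²) = √((83.5)² + 24.3²) = 86.9 W/(m²·K).
F₀ = A × √((Cω)²+λ²) = 2.63 × 86.9 = 229 W/m².

229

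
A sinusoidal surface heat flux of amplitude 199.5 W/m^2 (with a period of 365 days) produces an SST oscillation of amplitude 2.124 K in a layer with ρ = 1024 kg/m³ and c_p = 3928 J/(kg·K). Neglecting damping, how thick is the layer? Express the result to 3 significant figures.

117 m

ω = 2π / 3.15×10^7 s = 1.99×10^-7 s⁻¹.
Required C = F₀ / (A ω) = 199.5 / (2.124 × 1.99×10^-7) = 4.71×10^8 J/(m²·K).
D = C / (ρ c_p) = 4.71×10^8 / (1024 × 3928) = 117 m.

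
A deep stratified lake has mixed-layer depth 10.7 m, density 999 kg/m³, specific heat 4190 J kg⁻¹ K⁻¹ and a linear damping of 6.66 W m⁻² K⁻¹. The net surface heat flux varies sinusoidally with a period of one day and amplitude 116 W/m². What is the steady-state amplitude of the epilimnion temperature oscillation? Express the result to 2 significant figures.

0.036 K

Areal heat capacity C = ρ c_p D = 999 × 4190 × 10.7 = 4.48×10^7 J/(m²·K).
Angular frequency ω = 2π / T = 2π / 86400 s = 7.27×10^-5 s⁻¹.
√((Cω)² + λ²) = √((3260)² + 6.66²) = 3260 W/(m²·K).
Amplitude A = F₀ / √((Cω)²+λ²) = 116 / 3260 = 0.0356 K.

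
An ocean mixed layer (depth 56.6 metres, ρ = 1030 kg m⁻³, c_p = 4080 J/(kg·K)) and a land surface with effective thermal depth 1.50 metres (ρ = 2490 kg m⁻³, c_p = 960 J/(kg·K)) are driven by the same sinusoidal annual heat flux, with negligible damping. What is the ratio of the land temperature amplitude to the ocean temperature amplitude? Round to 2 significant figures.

66

C_ocean = 1030 × 4080 × 56.6 = 2.38×10^8 J/(m²·K).
C_land = 2490 × 960 × 1.50 = 3.59×10^6 J/(m²·K).
Undamped amplitude ∝ 1/C, so A_land/A_ocean = C_ocean/C_land = 66.3.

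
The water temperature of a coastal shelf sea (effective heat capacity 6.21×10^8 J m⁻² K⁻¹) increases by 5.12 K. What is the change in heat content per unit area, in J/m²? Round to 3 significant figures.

Areal heat capacity C = 6.21×10^8 J m⁻² K⁻¹ (given).
ΔQ = C ΔT = 6.21×10^8 × 5.12 = 3.18×10^9 J/m².

3.18×10^9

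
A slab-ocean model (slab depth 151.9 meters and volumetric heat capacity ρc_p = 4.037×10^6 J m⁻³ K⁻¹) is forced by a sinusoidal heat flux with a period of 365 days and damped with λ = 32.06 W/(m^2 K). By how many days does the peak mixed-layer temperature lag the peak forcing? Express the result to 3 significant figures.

76.3 days

Areal heat capacity C = ρc_p × D = 4.037×10^6 × 151.9 = 6.13×10^8 J/(m²·K).
ω = 2π / 3.15×10^7 s = 1.99×10^-7 s⁻¹.
Phase lag φ = arctan(Cω/λ) = arctan(122/32.06) = 1.31 rad.
Time lag = φ / ω = 1.31 / 1.99×10^-7 = 6.60×10^6 s = 76.3 days.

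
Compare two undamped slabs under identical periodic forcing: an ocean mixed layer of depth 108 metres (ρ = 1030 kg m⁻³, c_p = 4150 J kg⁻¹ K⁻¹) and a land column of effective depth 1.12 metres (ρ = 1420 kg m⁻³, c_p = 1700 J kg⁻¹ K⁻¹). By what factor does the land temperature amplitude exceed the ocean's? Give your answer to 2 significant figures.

170

C_ocean = 1030 × 4150 × 108 = 4.62×10^8 J/(m²·K).
C_land = 1420 × 1700 × 1.12 = 2.70×10^6 J/(m²·K).
Undamped amplitude ∝ 1/C, so A_land/A_ocean = C_ocean/C_land = 171.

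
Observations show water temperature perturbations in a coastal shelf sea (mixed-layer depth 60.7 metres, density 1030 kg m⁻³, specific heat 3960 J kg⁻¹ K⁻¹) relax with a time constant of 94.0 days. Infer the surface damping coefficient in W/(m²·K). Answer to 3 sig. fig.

30.5

Areal heat capacity C = ρ c_p D = 1030 × 3960 × 60.7 = 2.48×10^8 J/(m^2 K).
τ = 94.0 days = 8.12×10^6 s.
λ = C / τ = 2.48×10^8 / 8.12×10^6 = 30.5 W/(m²·K).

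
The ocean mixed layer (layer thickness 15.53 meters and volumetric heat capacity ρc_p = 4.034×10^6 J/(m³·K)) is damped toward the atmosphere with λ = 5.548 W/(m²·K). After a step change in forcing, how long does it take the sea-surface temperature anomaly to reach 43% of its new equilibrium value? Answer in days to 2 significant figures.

Areal heat capacity C = ρc_p × D = 4.034×10^6 × 15.53 = 6.26×10^7 J/(m^2 K).
τ = C / λ = 6.26×10^7 / 5.548 = 1.13×10^7 s.
Fraction reached: 1 − e^(−t/τ) = 0.43 ⇒ t = −τ ln(1 − 0.43) = τ × 0.562.
t = 6.35×10^6 s = 73.5 days.

73 days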